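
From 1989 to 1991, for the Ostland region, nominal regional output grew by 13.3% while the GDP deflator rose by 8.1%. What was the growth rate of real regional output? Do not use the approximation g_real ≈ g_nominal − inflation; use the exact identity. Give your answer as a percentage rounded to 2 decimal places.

(1 + g_nom) = (1 + g_real)(1 + π), so g_real = 1.1330 / 1.0810 − 1 = 0.04810.

4.81%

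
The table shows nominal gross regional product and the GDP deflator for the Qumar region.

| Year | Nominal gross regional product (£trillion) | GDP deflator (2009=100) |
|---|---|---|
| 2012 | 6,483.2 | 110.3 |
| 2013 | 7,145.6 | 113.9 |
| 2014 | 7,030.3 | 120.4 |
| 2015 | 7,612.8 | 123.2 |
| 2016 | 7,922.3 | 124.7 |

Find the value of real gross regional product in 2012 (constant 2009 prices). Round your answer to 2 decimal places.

£5,877.79 trillion

Real gross regional product 2012 = 6483.2 / 1.103 = 5877.79.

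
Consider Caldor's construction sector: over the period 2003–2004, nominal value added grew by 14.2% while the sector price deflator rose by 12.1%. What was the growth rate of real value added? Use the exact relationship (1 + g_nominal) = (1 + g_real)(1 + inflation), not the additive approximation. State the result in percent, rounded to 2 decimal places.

(1 + g_nom) = (1 + g_real)(1 + π), so g_real = 1.1420 / 1.1210 − 1 = 0.01873.

1.87%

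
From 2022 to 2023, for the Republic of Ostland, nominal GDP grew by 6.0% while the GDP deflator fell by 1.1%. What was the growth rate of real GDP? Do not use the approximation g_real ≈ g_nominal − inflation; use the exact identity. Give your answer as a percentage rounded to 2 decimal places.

7.18%

(1 + g_nom) = (1 + g_real)(1 + π), so g_real = 1.0600 / 0.9890 − 1 = 0.07179.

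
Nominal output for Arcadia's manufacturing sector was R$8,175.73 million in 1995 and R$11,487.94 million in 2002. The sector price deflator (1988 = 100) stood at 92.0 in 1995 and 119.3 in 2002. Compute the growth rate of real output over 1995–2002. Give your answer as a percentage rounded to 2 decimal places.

Real output 1995 = 8175.73 / 0.920 = 8886.66.
Real output 2002 = 11487.94 / 1.193 = 9629.46.
Real growth = 9629.46 / 8886.66 − 1 = 0.0836.

8.36%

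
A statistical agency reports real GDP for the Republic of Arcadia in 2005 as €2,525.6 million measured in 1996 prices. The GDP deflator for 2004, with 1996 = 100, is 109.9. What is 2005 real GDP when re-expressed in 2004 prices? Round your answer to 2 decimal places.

€2,775.63 million

Real GDP in 2004 prices = Real GDP in 1996 prices × (P_2004/P_1996) = 2525.6 × 1.099 = 2775.63.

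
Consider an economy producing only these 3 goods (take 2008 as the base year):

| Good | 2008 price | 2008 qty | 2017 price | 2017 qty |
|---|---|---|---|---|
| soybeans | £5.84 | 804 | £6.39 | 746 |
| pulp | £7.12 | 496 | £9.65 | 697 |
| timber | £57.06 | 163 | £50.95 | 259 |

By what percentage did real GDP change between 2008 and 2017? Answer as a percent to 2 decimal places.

Real GDP 2008 = Nominal GDP 2008 = 5.84·804 + 7.12·496 + 57.06·163 = 17527.66.
Real GDP 2017 (at 2008 prices) = 5.84·746 + 7.12·697 + 57.06·259 = 24097.82.
Real growth = 24097.82/17527.66 − 1 = 0.3748.

37.48%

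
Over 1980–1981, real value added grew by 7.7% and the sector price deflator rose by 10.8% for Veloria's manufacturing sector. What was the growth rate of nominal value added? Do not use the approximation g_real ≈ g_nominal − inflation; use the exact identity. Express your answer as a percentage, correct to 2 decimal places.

19.33%

(1 + g_nom) = (1 + g_real)(1 + π) = 1.0770 × 1.1080 = 1.19332.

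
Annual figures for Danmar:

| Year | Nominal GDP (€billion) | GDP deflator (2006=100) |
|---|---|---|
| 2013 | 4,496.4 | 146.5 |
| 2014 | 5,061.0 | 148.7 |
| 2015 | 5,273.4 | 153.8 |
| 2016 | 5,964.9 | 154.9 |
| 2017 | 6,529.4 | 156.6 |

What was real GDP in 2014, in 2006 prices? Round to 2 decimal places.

€3,403.50 billion

Real GDP 2014 = 5061.0 / 1.487 = 3403.50.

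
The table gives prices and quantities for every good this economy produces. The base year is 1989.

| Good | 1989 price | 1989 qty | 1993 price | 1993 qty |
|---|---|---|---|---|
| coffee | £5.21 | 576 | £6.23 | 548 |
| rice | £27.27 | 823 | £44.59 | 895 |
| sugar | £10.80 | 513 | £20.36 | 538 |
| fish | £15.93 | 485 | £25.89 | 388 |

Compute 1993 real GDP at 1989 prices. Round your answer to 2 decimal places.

Real GDP 1993 = Σ (p_1989 × q_1993) = 5.21·548 + 27.27·895 + 10.80·538 + 15.93·388 = 39252.97.

£39252.97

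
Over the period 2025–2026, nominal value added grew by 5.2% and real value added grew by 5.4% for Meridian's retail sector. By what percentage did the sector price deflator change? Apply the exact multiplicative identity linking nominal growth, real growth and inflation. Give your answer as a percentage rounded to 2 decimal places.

-0.19%

(1 + g_nom) = (1 + g_real)(1 + π), so π = 1.0520 / 1.0540 − 1 = -0.00190.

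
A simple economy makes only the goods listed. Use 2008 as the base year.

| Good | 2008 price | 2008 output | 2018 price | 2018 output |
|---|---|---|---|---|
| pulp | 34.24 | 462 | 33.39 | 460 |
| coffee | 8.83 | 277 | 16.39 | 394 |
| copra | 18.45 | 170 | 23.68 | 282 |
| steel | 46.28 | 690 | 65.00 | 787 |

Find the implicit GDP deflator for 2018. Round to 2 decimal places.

130.89

Nominal GDP 2018 = 33.39·460 + 16.39·394 + 23.68·282 + 65.00·787 = 79649.82.
Real GDP 2018 (at 2008 prices) = 34.24·460 + 8.83·394 + 18.45·282 + 46.28·787 = 60854.68.
Deflator = Nominal/Real × 100 = 79649.82/60854.68 × 100 = 130.885.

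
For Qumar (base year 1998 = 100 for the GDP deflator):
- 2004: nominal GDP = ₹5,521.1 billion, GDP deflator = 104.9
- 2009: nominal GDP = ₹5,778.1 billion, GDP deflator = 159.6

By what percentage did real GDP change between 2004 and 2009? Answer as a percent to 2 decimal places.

Deflate each year: 2004 → 5521.1/1.049 = 5263.20; 2009 → 5778.1/1.596 = 3620.36.
So real GDP changed by 3620.36/5263.20 − 1 = -0.3121, i.e. -31.21%.

-31.21%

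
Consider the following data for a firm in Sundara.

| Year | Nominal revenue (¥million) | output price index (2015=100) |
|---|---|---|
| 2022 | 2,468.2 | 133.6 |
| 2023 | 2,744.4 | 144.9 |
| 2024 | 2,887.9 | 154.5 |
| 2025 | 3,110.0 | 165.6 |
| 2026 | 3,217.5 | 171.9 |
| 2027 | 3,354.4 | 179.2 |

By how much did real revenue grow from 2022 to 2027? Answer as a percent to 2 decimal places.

1.32%

Real revenue 2022 = 2468.2/1.336 = 1847.46.
Real revenue 2027 = 3354.4/1.792 = 1871.88.
Change = 1871.88/1847.46 − 1 = 0.0132.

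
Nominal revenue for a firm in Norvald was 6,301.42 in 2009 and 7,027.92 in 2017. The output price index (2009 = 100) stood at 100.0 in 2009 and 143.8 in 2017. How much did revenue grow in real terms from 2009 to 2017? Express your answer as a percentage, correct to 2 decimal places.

-22.44%

Deflate each year: 2009 → 6301.42/1.000 = 6301.42; 2017 → 7027.92/1.438 = 4887.29.
So real revenue changed by 4887.29/6301.42 − 1 = -0.2244, i.e. -22.44%.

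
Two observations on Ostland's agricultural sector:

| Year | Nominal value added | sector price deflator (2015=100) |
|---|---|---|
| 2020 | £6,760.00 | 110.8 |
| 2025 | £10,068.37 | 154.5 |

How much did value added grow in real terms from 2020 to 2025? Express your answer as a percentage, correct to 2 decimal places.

Real value added 2020 = 6760.00 / 1.108 = 6101.08.
Real value added 2025 = 10068.37 / 1.545 = 6516.74.
Real growth = 6516.74 / 6101.08 − 1 = 0.0681.

6.81%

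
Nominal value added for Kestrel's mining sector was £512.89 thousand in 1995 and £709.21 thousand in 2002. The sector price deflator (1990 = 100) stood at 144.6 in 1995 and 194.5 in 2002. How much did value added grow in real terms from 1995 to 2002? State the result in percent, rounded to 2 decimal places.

2.80%

Real value added 1995 = 512.89 / 1.446 = 354.70.
Real value added 2002 = 709.21 / 1.945 = 364.63.
Real growth = 364.63 / 354.70 − 1 = 0.0280.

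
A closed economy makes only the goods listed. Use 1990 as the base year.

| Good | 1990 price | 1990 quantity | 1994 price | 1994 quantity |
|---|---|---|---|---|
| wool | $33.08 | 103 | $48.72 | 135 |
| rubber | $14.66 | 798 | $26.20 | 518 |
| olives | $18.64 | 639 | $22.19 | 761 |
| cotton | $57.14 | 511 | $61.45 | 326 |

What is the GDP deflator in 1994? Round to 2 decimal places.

127.18

Nominal GDP 1994 = 48.72·135 + 26.20·518 + 22.19·761 + 61.45·326 = 57068.09.
Real GDP 1994 (at 1990 prices) = 33.08·135 + 14.66·518 + 18.64·761 + 57.14·326 = 44872.36.
Deflator = Nominal/Real × 100 = 57068.09/44872.36 × 100 = 127.179.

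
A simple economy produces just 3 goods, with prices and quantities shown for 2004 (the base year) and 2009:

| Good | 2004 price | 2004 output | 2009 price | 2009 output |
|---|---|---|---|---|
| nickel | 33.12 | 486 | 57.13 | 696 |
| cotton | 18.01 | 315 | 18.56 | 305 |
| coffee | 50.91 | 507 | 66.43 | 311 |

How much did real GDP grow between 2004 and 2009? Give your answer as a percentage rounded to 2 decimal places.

-6.73%

Real GDP 2004 = Nominal GDP 2004 = 33.12·486 + 18.01·315 + 50.91·507 = 47580.84.
Real GDP 2009 (at 2004 prices) = 33.12·696 + 18.01·305 + 50.91·311 = 44377.58.
Real growth = 44377.58/47580.84 − 1 = -0.0673.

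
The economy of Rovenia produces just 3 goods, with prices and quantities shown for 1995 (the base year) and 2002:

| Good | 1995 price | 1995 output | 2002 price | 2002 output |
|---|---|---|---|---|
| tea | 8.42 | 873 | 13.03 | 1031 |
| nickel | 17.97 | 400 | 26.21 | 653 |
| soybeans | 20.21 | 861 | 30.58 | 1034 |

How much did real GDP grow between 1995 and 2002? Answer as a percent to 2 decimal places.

Real GDP 1995 = Nominal GDP 1995 = 8.42·873 + 17.97·400 + 20.21·861 = 31939.47.
Real GDP 2002 (at 1995 prices) = 8.42·1031 + 17.97·653 + 20.21·1034 = 41312.57.
Real growth = 41312.57/31939.47 − 1 = 0.2935.

29.35%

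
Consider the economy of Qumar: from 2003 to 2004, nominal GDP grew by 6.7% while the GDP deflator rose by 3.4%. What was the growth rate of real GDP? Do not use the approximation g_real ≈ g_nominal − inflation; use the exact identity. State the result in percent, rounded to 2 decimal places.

(1 + g_nom) = (1 + g_real)(1 + π), so g_real = 1.0670 / 1.0340 − 1 = 0.03191.

3.19%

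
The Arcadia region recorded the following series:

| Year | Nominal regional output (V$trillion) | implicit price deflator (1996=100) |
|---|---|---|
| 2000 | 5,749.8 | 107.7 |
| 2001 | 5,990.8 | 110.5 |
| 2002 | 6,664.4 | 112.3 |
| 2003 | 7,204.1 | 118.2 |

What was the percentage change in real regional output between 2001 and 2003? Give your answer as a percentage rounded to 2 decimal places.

Real regional output 2001 = 5990.8/1.105 = 5421.54.
Real regional output 2003 = 7204.1/1.182 = 6094.84.
Change = 6094.84/5421.54 − 1 = 0.1242.

12.42%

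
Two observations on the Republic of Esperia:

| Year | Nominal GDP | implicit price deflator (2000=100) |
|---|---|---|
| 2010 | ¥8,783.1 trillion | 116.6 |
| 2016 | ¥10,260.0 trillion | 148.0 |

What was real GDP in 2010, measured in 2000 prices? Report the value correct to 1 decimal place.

¥7,532.7 trillion

Real GDP = Nominal / (implicit price deflator/100) = 8783.1 / 1.166 = 7532.68.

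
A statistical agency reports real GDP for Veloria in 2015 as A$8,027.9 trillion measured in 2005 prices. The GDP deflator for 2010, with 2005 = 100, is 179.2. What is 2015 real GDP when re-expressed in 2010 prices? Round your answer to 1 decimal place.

A$14,386.0 trillion

Real GDP in 2010 prices = Real GDP in 2005 prices × (P_2010/P_2005) = 8027.9 × 1.792 = 14386.00.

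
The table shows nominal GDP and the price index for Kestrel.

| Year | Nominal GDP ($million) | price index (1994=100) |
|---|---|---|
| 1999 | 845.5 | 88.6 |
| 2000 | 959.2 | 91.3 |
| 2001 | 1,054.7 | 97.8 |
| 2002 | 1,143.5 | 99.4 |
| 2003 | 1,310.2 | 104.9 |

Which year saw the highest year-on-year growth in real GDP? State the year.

2000: real = 959.2/0.913 = 1050.60; growth vs 1999 (954.29) = 10.09%.
2001: real = 1054.7/0.978 = 1078.43; growth vs 2000 (1050.60) = 2.65%.
2002: real = 1143.5/0.994 = 1150.40; growth vs 2001 (1078.43) = 6.67%.
2003: real = 1310.2/1.049 = 1249.00; growth vs 2002 (1150.40) = 8.57%.

2000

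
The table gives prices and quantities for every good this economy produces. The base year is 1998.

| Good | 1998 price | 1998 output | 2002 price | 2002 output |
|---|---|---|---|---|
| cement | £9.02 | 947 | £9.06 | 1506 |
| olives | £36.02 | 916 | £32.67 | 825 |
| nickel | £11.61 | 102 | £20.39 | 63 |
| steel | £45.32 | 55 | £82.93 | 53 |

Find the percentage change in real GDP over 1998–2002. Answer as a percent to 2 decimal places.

2.70%

Real GDP 1998 = Nominal GDP 1998 = 9.02·947 + 36.02·916 + 11.61·102 + 45.32·55 = 45213.08.
Real GDP 2002 (at 1998 prices) = 9.02·1506 + 36.02·825 + 11.61·63 + 45.32·53 = 46434.01.
Real growth = 46434.01/45213.08 − 1 = 0.0270.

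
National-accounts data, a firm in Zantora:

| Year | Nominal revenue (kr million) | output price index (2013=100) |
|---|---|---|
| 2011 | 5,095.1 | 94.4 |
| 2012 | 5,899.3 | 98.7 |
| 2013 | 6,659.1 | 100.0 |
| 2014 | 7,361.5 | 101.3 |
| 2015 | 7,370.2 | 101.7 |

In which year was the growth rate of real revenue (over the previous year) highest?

2013

2012: real = 5899.3/0.987 = 5977.00; growth vs 2011 (5397.35) = 10.74%.
2013: real = 6659.1/1.000 = 6659.10; growth vs 2012 (5977.00) = 11.41%.
2014: real = 7361.5/1.013 = 7267.03; growth vs 2013 (6659.10) = 9.13%.
2015: real = 7370.2/1.017 = 7247.00; growth vs 2014 (7267.03) = -0.28%.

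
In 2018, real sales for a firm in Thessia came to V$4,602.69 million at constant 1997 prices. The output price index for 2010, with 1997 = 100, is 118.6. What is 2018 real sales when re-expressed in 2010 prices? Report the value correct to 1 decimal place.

Real sales in 2010 prices = Real sales in 1997 prices × (P_2010/P_1997) = 4602.69 × 1.186 = 5458.79.

V$5,458.8 million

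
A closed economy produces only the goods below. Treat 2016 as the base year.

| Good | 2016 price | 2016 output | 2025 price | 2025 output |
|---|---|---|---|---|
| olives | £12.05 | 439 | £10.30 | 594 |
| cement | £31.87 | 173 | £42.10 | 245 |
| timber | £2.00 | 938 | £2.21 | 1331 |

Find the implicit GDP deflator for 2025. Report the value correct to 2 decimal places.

109.91

Nominal GDP 2025 = 10.30·594 + 42.10·245 + 2.21·1331 = 19374.21.
Real GDP 2025 (at 2016 prices) = 12.05·594 + 31.87·245 + 2.00·1331 = 17627.85.
Deflator = Nominal/Real × 100 = 19374.21/17627.85 × 100 = 109.907.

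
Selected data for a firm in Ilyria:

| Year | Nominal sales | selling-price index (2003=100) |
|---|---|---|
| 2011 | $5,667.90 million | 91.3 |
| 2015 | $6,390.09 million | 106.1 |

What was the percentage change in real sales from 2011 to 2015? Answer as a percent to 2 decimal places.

Deflate each year: 2011 → 5667.90/0.913 = 6208.00; 2015 → 6390.09/1.061 = 6022.70.
So real sales changed by 6022.70/6208.00 − 1 = -0.0298, i.e. -2.98%.

-2.98%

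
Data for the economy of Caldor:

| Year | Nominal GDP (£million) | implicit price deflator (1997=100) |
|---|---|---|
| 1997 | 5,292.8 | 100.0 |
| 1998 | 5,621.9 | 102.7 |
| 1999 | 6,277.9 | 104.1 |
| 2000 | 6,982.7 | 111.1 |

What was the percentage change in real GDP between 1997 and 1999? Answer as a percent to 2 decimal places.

13.94%

Real GDP 1997 = 5292.8/1.000 = 5292.80.
Real GDP 1999 = 6277.9/1.041 = 6030.64.
Change = 6030.64/5292.80 − 1 = 0.1394.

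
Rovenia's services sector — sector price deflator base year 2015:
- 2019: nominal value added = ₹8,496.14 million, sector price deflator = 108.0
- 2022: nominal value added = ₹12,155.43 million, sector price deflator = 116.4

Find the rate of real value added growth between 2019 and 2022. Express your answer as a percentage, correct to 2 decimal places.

Deflate each year: 2019 → 8496.14/1.080 = 7866.80; 2022 → 12155.43/1.164 = 10442.81.
So real value added changed by 10442.81/7866.80 − 1 = 0.3275, i.e. 32.75%.

32.75%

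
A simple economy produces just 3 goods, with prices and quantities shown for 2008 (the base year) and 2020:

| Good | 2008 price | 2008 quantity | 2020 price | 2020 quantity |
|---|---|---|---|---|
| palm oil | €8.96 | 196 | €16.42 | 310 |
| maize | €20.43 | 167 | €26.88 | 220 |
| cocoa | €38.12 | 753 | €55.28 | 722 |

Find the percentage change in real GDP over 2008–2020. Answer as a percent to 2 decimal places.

Real GDP 2008 = Nominal GDP 2008 = 8.96·196 + 20.43·167 + 38.12·753 = 33872.33.
Real GDP 2020 (at 2008 prices) = 8.96·310 + 20.43·220 + 38.12·722 = 34794.84.
Real growth = 34794.84/33872.33 − 1 = 0.0272.

2.72%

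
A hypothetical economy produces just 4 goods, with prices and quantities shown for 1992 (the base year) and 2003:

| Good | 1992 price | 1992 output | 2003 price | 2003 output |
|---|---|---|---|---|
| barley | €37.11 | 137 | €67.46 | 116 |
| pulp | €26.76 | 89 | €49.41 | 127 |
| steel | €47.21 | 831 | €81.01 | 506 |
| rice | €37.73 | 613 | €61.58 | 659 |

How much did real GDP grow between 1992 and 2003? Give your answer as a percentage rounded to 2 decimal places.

-19.15%

Real GDP 1992 = Nominal GDP 1992 = 37.11·137 + 26.76·89 + 47.21·831 + 37.73·613 = 69825.71.
Real GDP 2003 (at 1992 prices) = 37.11·116 + 26.76·127 + 47.21·506 + 37.73·659 = 56455.61.
Real growth = 56455.61/69825.71 − 1 = -0.1915.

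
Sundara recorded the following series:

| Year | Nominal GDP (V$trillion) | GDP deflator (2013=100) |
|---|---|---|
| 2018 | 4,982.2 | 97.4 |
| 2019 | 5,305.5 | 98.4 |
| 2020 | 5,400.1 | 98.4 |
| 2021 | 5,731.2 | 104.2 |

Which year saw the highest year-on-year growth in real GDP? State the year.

2019

2019: real = 5305.5/0.984 = 5391.77; growth vs 2018 (5115.20) = 5.41%.
2020: real = 5400.1/0.984 = 5487.91; growth vs 2019 (5391.77) = 1.78%.
2021: real = 5731.2/1.042 = 5500.19; growth vs 2020 (5487.91) = 0.22%.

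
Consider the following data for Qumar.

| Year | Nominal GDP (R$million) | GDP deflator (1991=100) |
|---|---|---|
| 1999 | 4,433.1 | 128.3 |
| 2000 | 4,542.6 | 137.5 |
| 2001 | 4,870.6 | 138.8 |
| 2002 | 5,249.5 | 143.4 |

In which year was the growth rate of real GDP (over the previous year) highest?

2000: real = 4542.6/1.375 = 3303.71; growth vs 1999 (3455.26) = -4.39%.
2001: real = 4870.6/1.388 = 3509.08; growth vs 2000 (3303.71) = 6.22%.
2002: real = 5249.5/1.434 = 3660.74; growth vs 2001 (3509.08) = 4.32%.

2001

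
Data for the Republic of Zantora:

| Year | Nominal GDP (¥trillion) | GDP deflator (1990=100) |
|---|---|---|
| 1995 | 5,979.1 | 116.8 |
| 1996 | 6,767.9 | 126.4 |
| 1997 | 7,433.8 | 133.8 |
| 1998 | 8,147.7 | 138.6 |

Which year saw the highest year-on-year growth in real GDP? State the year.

1998

1996: real = 6767.9/1.264 = 5354.35; growth vs 1995 (5119.09) = 4.60%.
1997: real = 7433.8/1.338 = 5555.90; growth vs 1996 (5354.35) = 3.76%.
1998: real = 8147.7/1.386 = 5878.57; growth vs 1997 (5555.90) = 5.81%.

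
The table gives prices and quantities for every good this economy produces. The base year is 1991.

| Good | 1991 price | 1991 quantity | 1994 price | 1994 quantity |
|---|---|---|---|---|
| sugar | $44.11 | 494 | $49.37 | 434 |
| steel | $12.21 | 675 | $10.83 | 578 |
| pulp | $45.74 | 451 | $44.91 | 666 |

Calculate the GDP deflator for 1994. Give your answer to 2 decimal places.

Nominal GDP 1994 = 49.37·434 + 10.83·578 + 44.91·666 = 57596.38.
Real GDP 1994 (at 1991 prices) = 44.11·434 + 12.21·578 + 45.74·666 = 56663.96.
Deflator = Nominal/Real × 100 = 57596.38/56663.96 × 100 = 101.646.

101.65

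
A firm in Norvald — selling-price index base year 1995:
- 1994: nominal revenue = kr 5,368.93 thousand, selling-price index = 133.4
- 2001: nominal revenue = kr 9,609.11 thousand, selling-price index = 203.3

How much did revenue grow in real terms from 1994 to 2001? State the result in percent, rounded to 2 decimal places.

17.44%

Real revenue 1994 = 5368.93 / 1.334 = 4024.69.
Real revenue 2001 = 9609.11 / 2.033 = 4726.57.
Real growth = 4726.57 / 4024.69 − 1 = 0.1744.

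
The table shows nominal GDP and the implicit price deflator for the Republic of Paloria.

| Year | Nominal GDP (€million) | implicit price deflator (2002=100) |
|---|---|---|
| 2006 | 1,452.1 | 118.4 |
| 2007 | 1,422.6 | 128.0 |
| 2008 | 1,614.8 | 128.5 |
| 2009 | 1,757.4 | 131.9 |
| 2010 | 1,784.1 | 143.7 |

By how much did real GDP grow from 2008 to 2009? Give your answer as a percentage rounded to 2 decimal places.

6.03%

Real GDP 2008 = 1614.8/1.285 = 1256.65.
Real GDP 2009 = 1757.4/1.319 = 1332.37.
Change = 1332.37/1256.65 − 1 = 0.0603.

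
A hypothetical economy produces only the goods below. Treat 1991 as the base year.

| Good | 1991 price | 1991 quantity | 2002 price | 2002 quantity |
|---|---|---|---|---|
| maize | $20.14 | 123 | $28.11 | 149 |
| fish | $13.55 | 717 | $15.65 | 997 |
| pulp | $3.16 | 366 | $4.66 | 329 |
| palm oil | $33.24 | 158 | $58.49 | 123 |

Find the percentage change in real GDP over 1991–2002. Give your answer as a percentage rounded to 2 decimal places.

16.33%

Real GDP 1991 = Nominal GDP 1991 = 20.14·123 + 13.55·717 + 3.16·366 + 33.24·158 = 18601.05.
Real GDP 2002 (at 1991 prices) = 20.14·149 + 13.55·997 + 3.16·329 + 33.24·123 = 21638.37.
Real growth = 21638.37/18601.05 − 1 = 0.1633.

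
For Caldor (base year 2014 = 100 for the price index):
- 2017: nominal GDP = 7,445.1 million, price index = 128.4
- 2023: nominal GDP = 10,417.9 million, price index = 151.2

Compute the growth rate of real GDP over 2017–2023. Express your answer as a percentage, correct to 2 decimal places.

Real GDP 2017 = 7445.1 / 1.284 = 5798.36.
Real GDP 2023 = 10417.9 / 1.512 = 6890.15.
Real growth = 6890.15 / 5798.36 − 1 = 0.1883.

18.83%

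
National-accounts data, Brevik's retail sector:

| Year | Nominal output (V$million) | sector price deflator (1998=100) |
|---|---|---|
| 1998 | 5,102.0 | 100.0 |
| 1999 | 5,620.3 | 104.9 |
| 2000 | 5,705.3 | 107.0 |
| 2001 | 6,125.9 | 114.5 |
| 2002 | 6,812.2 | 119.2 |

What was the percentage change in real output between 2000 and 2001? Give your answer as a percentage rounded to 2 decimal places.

0.34%

Real output 2000 = 5705.3/1.070 = 5332.06.
Real output 2001 = 6125.9/1.145 = 5350.13.
Change = 5350.13/5332.06 − 1 = 0.0034.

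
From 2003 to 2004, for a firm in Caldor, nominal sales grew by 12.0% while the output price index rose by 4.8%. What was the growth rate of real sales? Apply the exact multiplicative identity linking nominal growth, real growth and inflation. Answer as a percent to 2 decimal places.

6.87%

(1 + g_nom) = (1 + g_real)(1 + π), so g_real = 1.1200 / 1.0480 − 1 = 0.06870.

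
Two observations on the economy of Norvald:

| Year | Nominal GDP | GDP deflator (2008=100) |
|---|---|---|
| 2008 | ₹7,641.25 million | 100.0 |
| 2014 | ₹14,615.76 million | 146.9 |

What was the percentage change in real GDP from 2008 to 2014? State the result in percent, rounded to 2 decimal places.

Deflate each year: 2008 → 7641.25/1.000 = 7641.25; 2014 → 14615.76/1.469 = 9949.46.
So real GDP changed by 9949.46/7641.25 − 1 = 0.3021, i.e. 30.21%.

30.21%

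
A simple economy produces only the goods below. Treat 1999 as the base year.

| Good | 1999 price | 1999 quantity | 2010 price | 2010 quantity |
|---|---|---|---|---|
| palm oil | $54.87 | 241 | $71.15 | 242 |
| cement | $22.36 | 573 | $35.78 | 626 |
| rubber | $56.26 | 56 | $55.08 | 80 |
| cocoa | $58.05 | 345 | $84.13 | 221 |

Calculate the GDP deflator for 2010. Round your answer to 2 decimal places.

140.38

Nominal GDP 2010 = 71.15·242 + 35.78·626 + 55.08·80 + 84.13·221 = 62615.71.
Real GDP 2010 (at 1999 prices) = 54.87·242 + 22.36·626 + 56.26·80 + 58.05·221 = 44605.75.
Deflator = Nominal/Real × 100 = 62615.71/44605.75 × 100 = 140.376.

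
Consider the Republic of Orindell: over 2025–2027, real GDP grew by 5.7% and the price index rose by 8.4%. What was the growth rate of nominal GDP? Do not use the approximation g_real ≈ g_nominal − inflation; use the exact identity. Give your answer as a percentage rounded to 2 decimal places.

14.58%

(1 + g_nom) = (1 + g_real)(1 + π) = 1.0570 × 1.0840 = 1.14579.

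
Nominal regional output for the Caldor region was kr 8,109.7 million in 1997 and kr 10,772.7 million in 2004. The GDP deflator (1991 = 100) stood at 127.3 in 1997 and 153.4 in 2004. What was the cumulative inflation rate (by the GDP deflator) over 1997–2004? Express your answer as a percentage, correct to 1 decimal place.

Price-level change = 153.4 / 127.3 − 1 = 0.2050.

20.5%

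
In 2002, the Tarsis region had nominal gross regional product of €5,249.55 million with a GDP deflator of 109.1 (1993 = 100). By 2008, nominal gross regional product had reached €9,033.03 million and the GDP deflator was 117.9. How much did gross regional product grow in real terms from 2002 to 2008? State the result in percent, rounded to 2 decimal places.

59.23%

Real gross regional product 2002 = 5249.55 / 1.091 = 4811.69.
Real gross regional product 2008 = 9033.03 / 1.179 = 7661.60.
Real growth = 7661.60 / 4811.69 − 1 = 0.5923.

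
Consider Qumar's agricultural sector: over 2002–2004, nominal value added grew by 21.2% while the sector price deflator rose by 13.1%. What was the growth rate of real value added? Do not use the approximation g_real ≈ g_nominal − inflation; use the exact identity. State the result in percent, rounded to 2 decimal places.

7.16%

(1 + g_nom) = (1 + g_real)(1 + π), so g_real = 1.2120 / 1.1310 − 1 = 0.07162.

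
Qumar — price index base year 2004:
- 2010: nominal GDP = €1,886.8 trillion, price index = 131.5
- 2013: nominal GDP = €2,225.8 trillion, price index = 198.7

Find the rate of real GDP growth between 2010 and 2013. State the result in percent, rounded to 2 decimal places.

-21.93%

Deflate each year: 2010 → 1886.8/1.315 = 1434.83; 2013 → 2225.8/1.987 = 1120.18.
So real GDP changed by 1120.18/1434.83 − 1 = -0.2193, i.e. -21.93%.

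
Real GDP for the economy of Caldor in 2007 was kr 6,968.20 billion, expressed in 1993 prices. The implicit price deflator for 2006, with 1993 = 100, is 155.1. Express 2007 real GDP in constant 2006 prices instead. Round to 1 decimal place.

kr 10,807.7 billion

Real GDP in 2006 prices = Real GDP in 1993 prices × (P_2006/P_1993) = 6968.20 × 1.551 = 10807.68.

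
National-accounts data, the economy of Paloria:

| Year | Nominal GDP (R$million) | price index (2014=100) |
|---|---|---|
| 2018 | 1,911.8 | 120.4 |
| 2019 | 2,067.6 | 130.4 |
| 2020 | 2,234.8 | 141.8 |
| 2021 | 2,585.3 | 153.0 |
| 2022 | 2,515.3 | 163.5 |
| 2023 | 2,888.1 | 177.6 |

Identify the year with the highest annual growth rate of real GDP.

2021

2019: real = 2067.6/1.304 = 1585.58; growth vs 2018 (1587.87) = -0.14%.
2020: real = 2234.8/1.418 = 1576.02; growth vs 2019 (1585.58) = -0.60%.
2021: real = 2585.3/1.530 = 1689.74; growth vs 2020 (1576.02) = 7.22%.
2022: real = 2515.3/1.635 = 1538.41; growth vs 2021 (1689.74) = -8.96%.
2023: real = 2888.1/1.776 = 1626.18; growth vs 2022 (1538.41) = 5.71%.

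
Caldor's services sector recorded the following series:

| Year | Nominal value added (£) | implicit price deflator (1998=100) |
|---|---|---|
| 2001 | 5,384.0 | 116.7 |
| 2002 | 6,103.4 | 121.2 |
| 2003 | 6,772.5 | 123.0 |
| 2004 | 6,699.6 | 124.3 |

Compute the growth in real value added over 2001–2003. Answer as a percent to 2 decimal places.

19.35%

Real value added 2001 = 5384.0/1.167 = 4613.54.
Real value added 2003 = 6772.5/1.230 = 5506.10.
Change = 5506.10/4613.54 − 1 = 0.1935.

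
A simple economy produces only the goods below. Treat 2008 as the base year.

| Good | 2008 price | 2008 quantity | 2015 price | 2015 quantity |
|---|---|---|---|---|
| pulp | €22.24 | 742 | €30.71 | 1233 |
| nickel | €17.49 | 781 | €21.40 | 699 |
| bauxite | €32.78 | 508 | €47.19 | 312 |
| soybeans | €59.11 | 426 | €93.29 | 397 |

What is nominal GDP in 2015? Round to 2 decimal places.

€104583.44

Nominal GDP 2015 = Σ (p_2015 × q_2015) = 30.71·1233 + 21.40·699 + 47.19·312 + 93.29·397 = 104583.44.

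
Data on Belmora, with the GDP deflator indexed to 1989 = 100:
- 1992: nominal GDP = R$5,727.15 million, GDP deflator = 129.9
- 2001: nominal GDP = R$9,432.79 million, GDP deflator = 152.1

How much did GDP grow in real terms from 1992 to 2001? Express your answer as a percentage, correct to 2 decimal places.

Real GDP 1992 = 5727.15 / 1.299 = 4408.89.
Real GDP 2001 = 9432.79 / 1.521 = 6201.70.
Real growth = 6201.70 / 4408.89 − 1 = 0.4066.

40.66%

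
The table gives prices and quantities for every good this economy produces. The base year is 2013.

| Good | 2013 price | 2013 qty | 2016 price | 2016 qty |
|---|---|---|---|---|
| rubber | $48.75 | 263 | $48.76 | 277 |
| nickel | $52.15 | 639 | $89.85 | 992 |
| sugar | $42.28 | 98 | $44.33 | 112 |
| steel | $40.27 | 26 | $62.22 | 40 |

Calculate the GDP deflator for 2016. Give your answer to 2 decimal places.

153.80

Nominal GDP 2016 = 48.76·277 + 89.85·992 + 44.33·112 + 62.22·40 = 110091.48.
Real GDP 2016 (at 2013 prices) = 48.75·277 + 52.15·992 + 42.28·112 + 40.27·40 = 71582.71.
Deflator = Nominal/Real × 100 = 110091.48/71582.71 × 100 = 153.796.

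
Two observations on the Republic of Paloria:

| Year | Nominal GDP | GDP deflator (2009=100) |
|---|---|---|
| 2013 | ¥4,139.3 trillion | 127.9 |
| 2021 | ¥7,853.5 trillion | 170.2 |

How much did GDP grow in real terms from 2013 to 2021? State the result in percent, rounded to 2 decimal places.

42.58%

Real GDP 2013 = 4139.3 / 1.279 = 3236.36.
Real GDP 2021 = 7853.5 / 1.702 = 4614.28.
Real growth = 4614.28 / 3236.36 − 1 = 0.4258.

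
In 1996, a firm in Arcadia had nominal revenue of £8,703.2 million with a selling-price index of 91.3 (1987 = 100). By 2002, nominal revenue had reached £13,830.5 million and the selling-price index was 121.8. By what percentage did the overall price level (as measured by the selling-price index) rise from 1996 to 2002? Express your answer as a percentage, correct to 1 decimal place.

33.4%

Price-level change = 121.8 / 91.3 − 1 = 0.3341.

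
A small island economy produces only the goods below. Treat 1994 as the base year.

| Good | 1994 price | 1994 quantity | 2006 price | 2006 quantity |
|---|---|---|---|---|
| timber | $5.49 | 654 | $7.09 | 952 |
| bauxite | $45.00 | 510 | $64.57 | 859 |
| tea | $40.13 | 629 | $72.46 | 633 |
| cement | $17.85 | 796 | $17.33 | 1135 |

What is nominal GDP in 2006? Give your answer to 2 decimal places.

$127752.04

Nominal GDP 2006 = Σ (p_2006 × q_2006) = 7.09·952 + 64.57·859 + 72.46·633 + 17.33·1135 = 127752.04.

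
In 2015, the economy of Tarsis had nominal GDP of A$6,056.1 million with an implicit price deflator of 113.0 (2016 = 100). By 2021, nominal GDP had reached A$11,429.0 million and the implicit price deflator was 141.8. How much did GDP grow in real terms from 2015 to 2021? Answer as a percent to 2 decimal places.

50.39%

Deflate each year: 2015 → 6056.1/1.130 = 5359.38; 2021 → 11429.0/1.418 = 8059.94.
So real GDP changed by 8059.94/5359.38 − 1 = 0.5039, i.e. 50.39%.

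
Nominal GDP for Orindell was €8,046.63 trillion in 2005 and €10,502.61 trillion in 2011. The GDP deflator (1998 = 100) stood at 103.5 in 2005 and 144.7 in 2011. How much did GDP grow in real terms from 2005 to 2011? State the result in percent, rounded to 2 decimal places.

-6.64%

Real GDP 2005 = 8046.63 / 1.035 = 7774.52.
Real GDP 2011 = 10502.61 / 1.447 = 7258.20.
Real growth = 7258.20 / 7774.52 − 1 = -0.0664.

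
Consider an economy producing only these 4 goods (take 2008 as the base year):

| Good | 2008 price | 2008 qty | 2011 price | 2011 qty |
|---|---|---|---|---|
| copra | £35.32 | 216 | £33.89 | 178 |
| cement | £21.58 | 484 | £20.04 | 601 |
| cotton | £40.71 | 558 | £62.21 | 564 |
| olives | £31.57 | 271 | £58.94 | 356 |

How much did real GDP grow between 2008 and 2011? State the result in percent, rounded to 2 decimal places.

8.33%

Real GDP 2008 = Nominal GDP 2008 = 35.32·216 + 21.58·484 + 40.71·558 + 31.57·271 = 49345.49.
Real GDP 2011 (at 2008 prices) = 35.32·178 + 21.58·601 + 40.71·564 + 31.57·356 = 53455.90.
Real growth = 53455.90/49345.49 − 1 = 0.0833.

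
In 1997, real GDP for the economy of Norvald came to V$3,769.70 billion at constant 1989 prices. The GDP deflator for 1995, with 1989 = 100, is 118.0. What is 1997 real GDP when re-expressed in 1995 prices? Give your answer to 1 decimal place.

V$4,448.2 billion

Real GDP in 1995 prices = Real GDP in 1989 prices × (P_1995/P_1989) = 3769.70 × 1.180 = 4448.25.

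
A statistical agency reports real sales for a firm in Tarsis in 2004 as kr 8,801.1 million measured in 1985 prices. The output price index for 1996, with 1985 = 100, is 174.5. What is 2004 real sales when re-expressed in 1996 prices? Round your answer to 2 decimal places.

Real sales in 1996 prices = Real sales in 1985 prices × (P_1996/P_1985) = 8801.1 × 1.745 = 15357.92.

kr 15,357.92 million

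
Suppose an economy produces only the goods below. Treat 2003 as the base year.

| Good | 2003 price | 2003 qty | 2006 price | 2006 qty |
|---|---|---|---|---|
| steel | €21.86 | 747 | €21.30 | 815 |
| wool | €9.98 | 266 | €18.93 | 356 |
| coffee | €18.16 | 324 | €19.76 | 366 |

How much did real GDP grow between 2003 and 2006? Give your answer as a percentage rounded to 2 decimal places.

12.66%

Real GDP 2003 = Nominal GDP 2003 = 21.86·747 + 9.98·266 + 18.16·324 = 24867.94.
Real GDP 2006 (at 2003 prices) = 21.86·815 + 9.98·356 + 18.16·366 = 28015.34.
Real growth = 28015.34/24867.94 − 1 = 0.1266.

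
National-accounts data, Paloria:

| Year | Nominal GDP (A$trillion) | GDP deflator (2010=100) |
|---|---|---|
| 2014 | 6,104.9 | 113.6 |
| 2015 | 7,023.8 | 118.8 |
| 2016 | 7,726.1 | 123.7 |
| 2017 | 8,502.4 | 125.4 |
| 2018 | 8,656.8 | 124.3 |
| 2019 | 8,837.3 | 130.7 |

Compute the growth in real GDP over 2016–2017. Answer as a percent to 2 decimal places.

8.56%

Real GDP 2016 = 7726.1/1.237 = 6245.84.
Real GDP 2017 = 8502.4/1.254 = 6780.22.
Change = 6780.22/6245.84 − 1 = 0.0856.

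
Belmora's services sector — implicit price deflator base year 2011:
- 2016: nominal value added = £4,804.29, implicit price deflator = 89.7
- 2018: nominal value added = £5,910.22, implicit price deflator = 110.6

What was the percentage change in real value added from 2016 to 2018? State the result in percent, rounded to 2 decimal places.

Deflate each year: 2016 → 4804.29/0.897 = 5355.95; 2018 → 5910.22/1.106 = 5343.78.
So real value added changed by 5343.78/5355.95 − 1 = -0.0023, i.e. -0.23%.

-0.23%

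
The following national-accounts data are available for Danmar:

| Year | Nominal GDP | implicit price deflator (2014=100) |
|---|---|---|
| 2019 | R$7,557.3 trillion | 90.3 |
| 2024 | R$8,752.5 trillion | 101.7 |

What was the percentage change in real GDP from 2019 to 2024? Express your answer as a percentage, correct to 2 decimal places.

2.83%

Deflate each year: 2019 → 7557.3/0.903 = 8369.10; 2024 → 8752.5/1.017 = 8606.19.
So real GDP changed by 8606.19/8369.10 − 1 = 0.0283, i.e. 2.83%.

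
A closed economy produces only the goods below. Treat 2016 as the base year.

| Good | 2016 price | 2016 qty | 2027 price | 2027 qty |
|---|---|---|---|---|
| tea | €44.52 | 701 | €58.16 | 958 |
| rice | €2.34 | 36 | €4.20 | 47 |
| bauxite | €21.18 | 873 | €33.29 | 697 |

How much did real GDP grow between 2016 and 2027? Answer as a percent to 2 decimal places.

Real GDP 2016 = Nominal GDP 2016 = 44.52·701 + 2.34·36 + 21.18·873 = 49782.90.
Real GDP 2027 (at 2016 prices) = 44.52·958 + 2.34·47 + 21.18·697 = 57522.60.
Real growth = 57522.60/49782.90 − 1 = 0.1555.

15.55%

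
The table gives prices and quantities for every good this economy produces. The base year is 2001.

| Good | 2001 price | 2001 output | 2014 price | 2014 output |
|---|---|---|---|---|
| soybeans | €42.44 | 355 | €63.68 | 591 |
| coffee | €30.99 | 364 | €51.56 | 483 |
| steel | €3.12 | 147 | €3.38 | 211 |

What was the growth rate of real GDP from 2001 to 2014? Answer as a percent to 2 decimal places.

Real GDP 2001 = Nominal GDP 2001 = 42.44·355 + 30.99·364 + 3.12·147 = 26805.20.
Real GDP 2014 (at 2001 prices) = 42.44·591 + 30.99·483 + 3.12·211 = 40708.53.
Real growth = 40708.53/26805.20 − 1 = 0.5187.

51.87%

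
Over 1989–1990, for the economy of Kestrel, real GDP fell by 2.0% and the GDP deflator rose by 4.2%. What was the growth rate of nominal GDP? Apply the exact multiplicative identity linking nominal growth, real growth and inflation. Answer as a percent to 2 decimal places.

(1 + g_nom) = (1 + g_real)(1 + π) = 0.9800 × 1.0420 = 1.02116.

2.12%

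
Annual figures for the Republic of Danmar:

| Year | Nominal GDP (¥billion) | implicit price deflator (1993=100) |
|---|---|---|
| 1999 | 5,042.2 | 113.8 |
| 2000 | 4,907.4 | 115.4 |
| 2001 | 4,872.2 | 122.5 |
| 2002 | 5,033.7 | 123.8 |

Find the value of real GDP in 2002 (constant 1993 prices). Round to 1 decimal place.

Real GDP 2002 = 5033.7 / 1.238 = 4065.99.

¥4,066.0 billion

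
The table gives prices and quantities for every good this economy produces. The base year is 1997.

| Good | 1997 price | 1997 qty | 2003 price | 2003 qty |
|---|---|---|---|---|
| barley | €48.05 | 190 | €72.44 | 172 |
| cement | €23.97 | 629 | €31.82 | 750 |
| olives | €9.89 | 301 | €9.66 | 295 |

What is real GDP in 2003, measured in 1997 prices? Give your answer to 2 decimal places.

€29159.65

Real GDP 2003 = Σ (p_1997 × q_2003) = 48.05·172 + 23.97·750 + 9.89·295 = 29159.65.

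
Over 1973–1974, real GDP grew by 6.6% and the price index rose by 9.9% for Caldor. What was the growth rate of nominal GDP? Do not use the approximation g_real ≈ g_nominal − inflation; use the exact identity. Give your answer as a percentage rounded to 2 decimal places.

(1 + g_nom) = (1 + g_real)(1 + π) = 1.0660 × 1.0990 = 1.17153.

17.15%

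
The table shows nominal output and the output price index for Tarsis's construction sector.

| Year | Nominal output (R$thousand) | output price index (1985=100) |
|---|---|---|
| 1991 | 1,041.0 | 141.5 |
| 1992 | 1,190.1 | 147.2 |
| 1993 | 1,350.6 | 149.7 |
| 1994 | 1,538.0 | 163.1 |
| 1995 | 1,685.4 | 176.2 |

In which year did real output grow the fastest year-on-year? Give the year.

1993

1992: real = 1190.1/1.472 = 808.49; growth vs 1991 (735.69) = 9.90%.
1993: real = 1350.6/1.497 = 902.20; growth vs 1992 (808.49) = 11.59%.
1994: real = 1538.0/1.631 = 942.98; growth vs 1993 (902.20) = 4.52%.
1995: real = 1685.4/1.762 = 956.53; growth vs 1994 (942.98) = 1.44%.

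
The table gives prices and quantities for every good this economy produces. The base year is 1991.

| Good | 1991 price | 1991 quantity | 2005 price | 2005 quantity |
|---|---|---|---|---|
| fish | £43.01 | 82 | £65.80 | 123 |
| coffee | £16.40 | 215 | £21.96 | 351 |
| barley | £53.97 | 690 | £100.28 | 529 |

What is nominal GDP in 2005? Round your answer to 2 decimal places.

£68849.48

Nominal GDP 2005 = Σ (p_2005 × q_2005) = 65.80·123 + 21.96·351 + 100.28·529 = 68849.48.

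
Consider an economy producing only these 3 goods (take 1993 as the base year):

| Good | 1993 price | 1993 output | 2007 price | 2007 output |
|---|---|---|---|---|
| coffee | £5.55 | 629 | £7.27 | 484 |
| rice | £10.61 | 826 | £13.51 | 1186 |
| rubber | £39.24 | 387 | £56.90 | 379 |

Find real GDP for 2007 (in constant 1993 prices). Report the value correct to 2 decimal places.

£30141.62

Real GDP 2007 = Σ (p_1993 × q_2007) = 5.55·484 + 10.61·1186 + 39.24·379 = 30141.62.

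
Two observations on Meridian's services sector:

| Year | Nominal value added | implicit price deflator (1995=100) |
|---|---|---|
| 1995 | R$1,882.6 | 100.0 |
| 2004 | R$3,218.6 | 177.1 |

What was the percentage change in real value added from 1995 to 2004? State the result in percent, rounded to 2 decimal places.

Real value added 1995 = 1882.6 / 1.000 = 1882.60.
Real value added 2004 = 3218.6 / 1.771 = 1817.39.
Real growth = 1817.39 / 1882.60 − 1 = -0.0346.

-3.46%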